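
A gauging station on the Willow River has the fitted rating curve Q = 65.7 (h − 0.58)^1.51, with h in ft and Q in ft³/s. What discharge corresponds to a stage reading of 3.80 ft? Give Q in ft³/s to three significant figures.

Q = 65.7 × (3.80 − 0.58)^1.51 = 65.7 × 3.22^1.51 = 384.1 ft³/s

384 ft³/s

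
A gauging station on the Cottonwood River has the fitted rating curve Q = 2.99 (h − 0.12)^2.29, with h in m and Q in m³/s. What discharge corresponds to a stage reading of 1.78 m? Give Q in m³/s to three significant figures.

9.54 m³/s

Q = 2.99 × (1.78 − 0.12)^2.29 = 2.99 × 1.66^2.29 = 9.544 m³/s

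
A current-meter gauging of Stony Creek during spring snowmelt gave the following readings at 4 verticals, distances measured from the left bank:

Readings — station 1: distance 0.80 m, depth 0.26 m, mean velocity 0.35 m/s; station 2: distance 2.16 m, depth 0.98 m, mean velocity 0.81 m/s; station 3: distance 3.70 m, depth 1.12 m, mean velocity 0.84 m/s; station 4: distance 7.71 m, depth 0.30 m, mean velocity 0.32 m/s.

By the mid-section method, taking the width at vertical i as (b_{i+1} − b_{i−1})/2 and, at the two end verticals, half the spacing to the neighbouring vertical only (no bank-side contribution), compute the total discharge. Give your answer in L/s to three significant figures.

w_1 = (2.16 − 0.80)/2 = 0.68 m; q_1 = 0.35 × 0.26 × 0.68 = 0.06188 m³/s
w_2 = (3.70 − 0.80)/2 = 1.45 m; q_2 = 0.81 × 0.98 × 1.45 = 1.151 m³/s
w_3 = (7.71 − 2.16)/2 = 2.775 m; q_3 = 0.84 × 1.12 × 2.775 = 2.611 m³/s
w_4 = (7.71 − 3.70)/2 = 2.005 m; q_4 = 0.32 × 0.30 × 2.005 = 0.1925 m³/s
Q = Σ qᵢ = 4.016 m³/s
= 4.016 × 1000 = 4016 L/s

4020 L/s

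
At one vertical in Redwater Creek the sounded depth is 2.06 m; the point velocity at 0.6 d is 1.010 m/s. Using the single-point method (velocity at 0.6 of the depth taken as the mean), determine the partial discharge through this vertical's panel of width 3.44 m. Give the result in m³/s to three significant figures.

v̄ = v₀.₆ = 1.010 m/s
q = v̄ × d × w = 1.010 × 2.06 × 3.44 = 7.157 m³/s

7.16 m³/s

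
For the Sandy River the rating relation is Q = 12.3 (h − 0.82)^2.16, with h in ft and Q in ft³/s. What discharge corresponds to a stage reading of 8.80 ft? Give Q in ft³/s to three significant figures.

1090 ft³/s

Q = 12.3 × (8.80 − 0.82)^2.16 = 12.3 × 7.98^2.16 = 1092 ft³/s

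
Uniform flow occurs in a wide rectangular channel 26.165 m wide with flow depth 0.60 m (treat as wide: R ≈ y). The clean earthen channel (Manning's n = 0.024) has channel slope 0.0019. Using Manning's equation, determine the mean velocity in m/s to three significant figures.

1.29 m/s

A = b·y = 26.165 × 0.60 = 15.70 m²
Wide channel: R ≈ y = 0.60 m
Q = (1/n)·A·R^(2/3)·S^(1/2) = (1/0.024) × 15.70 × 0.6000^(2/3) × 0.0019^(1/2) = 20.28 m³/s
V = Q/A = 20.28/15.70 = 1.292 m/s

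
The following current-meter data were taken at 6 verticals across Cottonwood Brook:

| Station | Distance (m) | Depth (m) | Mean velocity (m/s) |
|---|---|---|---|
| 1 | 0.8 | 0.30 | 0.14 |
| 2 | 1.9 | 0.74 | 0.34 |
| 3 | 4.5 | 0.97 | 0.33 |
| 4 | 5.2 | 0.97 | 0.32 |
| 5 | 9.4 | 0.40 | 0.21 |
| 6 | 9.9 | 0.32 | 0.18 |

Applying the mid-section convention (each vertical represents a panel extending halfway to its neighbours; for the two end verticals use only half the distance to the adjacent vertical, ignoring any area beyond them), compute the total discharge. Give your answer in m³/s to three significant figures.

w_1 = (1.9 − 0.8)/2 = 0.55 m; q_1 = 0.14 × 0.30 × 0.55 = 0.02310 m³/s
w_2 = (4.5 − 0.8)/2 = 1.85 m; q_2 = 0.34 × 0.74 × 1.85 = 0.4655 m³/s
w_3 = (5.2 − 1.9)/2 = 1.65 m; q_3 = 0.33 × 0.97 × 1.65 = 0.5282 m³/s
w_4 = (9.4 − 4.5)/2 = 2.45 m; q_4 = 0.32 × 0.97 × 2.45 = 0.7605 m³/s
w_5 = (9.9 − 5.2)/2 = 2.35 m; q_5 = 0.21 × 0.40 × 2.35 = 0.1974 m³/s
w_6 = (9.9 − 9.4)/2 = 0.25 m; q_6 = 0.18 × 0.32 × 0.25 = 0.01440 m³/s
Q = Σ qᵢ = 1.989 m³/s

1.99 m³/s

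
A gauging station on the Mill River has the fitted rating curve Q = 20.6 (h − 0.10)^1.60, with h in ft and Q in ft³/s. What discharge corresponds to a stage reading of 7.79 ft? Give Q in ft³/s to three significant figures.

Q = 20.6 × (7.79 − 0.10)^1.60 = 20.6 × 7.69^1.60 = 538.7 ft³/s

539 ft³/s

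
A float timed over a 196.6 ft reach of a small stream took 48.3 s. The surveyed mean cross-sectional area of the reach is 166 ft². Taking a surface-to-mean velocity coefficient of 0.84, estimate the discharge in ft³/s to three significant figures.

v_surface = L / t̄ = 196.6 / 48.3 = 4.070 ft/s
v_mean = 0.84 × 4.070 = 3.419 ft/s
Q = A × v_mean = 166 × 3.419 = 567.6 ft³/s

568 ft³/s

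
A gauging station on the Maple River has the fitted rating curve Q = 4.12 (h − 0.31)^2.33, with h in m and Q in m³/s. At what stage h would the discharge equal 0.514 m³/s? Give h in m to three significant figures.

h − h₀ = (Q/C)^(1/b) = (0.514/4.12)^(1/2.33) = 0.4093 m
h = 0.31 + 0.4093 = 0.7193 m

0.719 m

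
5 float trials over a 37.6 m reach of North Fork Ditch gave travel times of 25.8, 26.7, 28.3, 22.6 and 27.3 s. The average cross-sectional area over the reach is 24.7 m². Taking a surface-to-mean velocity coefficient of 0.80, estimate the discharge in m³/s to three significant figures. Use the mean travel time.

t̄ = (25.8 + 26.7 + 28.3 + 22.6 + 27.3) / 5 = 26.14 s
v_surface = L / t̄ = 37.6 / 26.14 = 1.438 m/s
v_mean = 0.80 × 1.438 = 1.151 m/s
Q = A × v_mean = 24.7 × 1.151 = 28.42 m³/s

28.4 m³/s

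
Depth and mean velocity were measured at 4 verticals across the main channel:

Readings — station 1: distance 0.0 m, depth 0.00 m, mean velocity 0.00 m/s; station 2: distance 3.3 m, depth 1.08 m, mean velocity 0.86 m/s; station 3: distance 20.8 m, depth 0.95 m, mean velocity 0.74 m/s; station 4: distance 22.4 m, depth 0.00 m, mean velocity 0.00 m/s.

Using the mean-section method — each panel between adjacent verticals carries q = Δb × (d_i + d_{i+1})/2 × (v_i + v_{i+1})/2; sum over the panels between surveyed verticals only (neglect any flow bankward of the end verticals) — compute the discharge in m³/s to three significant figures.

Panel 1-2: Δb = 3.3 m, d̄ = (0.00+1.08)/2 = 0.54, v̄ = (0.00+0.86)/2 = 0.43 → q = 3.3×0.54×0.43 = 0.7663 m³/s
Panel 2-3: Δb = 17.5 m, d̄ = (1.08+0.95)/2 = 1.015, v̄ = (0.86+0.74)/2 = 0.8 → q = 17.5×1.015×0.8 = 14.21 m³/s
Panel 3-4: Δb = 1.6 m, d̄ = (0.95+0.00)/2 = 0.475, v̄ = (0.74+0.00)/2 = 0.37 → q = 1.6×0.475×0.37 = 0.2812 m³/s
Q = Σ q = 15.26 m³/s

15.3 m³/s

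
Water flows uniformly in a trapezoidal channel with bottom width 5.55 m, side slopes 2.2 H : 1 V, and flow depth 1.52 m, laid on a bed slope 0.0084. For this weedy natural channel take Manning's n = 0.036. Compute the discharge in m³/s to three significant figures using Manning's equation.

35.5 m³/s

A = (b + z·y)·y = (5.55 + 2.2×1.52)×1.52 = 13.52 m²
P = b + 2y√(1+z²) = 5.55 + 2×1.52×√(1+2.2²) = 12.90 m
R = A/P = 13.52/12.90 = 1.048 m
Q = (1/n)·A·R^(2/3)·S^(1/2) = (1/0.036) × 13.52 × 1.048^(2/3) × 0.0084^(1/2) = 35.52 m³/s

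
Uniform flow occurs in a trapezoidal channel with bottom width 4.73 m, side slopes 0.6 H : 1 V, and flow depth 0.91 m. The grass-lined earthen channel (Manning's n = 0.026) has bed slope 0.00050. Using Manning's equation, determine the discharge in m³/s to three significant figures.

A = (b + z·y)·y = (4.73 + 0.6×0.91)×0.91 = 4.801 m²
P = b + 2y√(1+z²) = 4.73 + 2×0.91×√(1+0.6²) = 6.852 m
R = A/P = 4.801/6.852 = 0.7006 m
Q = (1/n)·A·R^(2/3)·S^(1/2) = (1/0.026) × 4.801 × 0.7006^(2/3) × 0.00050^(1/2) = 3.257 m³/s

3.26 m³/s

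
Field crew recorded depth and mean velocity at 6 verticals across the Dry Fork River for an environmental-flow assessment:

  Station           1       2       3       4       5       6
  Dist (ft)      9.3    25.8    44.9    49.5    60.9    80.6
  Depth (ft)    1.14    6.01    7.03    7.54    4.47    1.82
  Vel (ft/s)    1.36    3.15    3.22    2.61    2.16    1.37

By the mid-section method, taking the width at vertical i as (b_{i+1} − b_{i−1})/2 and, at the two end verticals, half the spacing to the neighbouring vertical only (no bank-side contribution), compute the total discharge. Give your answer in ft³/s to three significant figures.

950 ft³/s

w_1 = (25.8 − 9.3)/2 = 8.25 ft; q_1 = 1.36 × 1.14 × 8.25 = 12.79 ft³/s
w_2 = (44.9 − 9.3)/2 = 17.8 ft; q_2 = 3.15 × 6.01 × 17.8 = 337.0 ft³/s
w_3 = (49.5 − 25.8)/2 = 11.85 ft; q_3 = 3.22 × 7.03 × 11.85 = 268.2 ft³/s
w_4 = (60.9 − 44.9)/2 = 8 ft; q_4 = 2.61 × 7.54 × 8 = 157.4 ft³/s
w_5 = (80.6 − 49.5)/2 = 15.55 ft; q_5 = 2.16 × 4.47 × 15.55 = 150.1 ft³/s
w_6 = (80.6 − 60.9)/2 = 9.85 ft; q_6 = 1.37 × 1.82 × 9.85 = 24.56 ft³/s
Q = Σ qᵢ = 950.1 ft³/s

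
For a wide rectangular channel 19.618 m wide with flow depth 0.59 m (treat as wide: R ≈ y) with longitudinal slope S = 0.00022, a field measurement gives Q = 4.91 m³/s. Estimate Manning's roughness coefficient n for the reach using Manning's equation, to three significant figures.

0.0246

A = b·y = 19.618 × 0.59 = 11.57 m²
Wide channel: R ≈ y = 0.59 m
n = (1/Q)·A·R^(2/3)·S^(1/2) = (1/4.91) × 11.57 × 0.7035 × 0.01483 = 0.02460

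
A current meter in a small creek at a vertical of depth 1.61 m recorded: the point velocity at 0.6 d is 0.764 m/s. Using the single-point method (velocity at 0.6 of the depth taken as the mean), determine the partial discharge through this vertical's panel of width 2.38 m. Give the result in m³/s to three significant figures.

2.93 m³/s

v̄ = v₀.₆ = 0.764 m/s
q = v̄ × d × w = 0.7640 × 1.61 × 2.38 = 2.927 m³/s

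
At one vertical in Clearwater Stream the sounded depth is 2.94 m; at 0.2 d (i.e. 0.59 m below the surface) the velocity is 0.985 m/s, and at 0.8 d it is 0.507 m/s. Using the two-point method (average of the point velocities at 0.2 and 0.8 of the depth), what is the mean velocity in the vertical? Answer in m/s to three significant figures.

0.746 m/s

v̄ = (0.985 + 0.507) / 2 = 0.7460 m/s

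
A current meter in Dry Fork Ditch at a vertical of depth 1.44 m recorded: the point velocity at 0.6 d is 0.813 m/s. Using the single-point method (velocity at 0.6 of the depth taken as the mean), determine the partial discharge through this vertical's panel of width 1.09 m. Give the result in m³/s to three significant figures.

1.28 m³/s

v̄ = v₀.₆ = 0.813 m/s
q = v̄ × d × w = 0.8130 × 1.44 × 1.09 = 1.276 m³/s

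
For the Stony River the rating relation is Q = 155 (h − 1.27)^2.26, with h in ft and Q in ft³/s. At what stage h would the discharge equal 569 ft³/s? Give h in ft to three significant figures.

h − h₀ = (Q/C)^(1/b) = (569/155)^(1/2.26) = 1.778 ft
h = 1.27 + 1.778 = 3.048 ft

3.05 ft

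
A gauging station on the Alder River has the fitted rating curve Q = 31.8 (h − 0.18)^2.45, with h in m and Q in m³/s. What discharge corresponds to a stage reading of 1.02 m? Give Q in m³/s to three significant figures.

20.7 m³/s

Q = 31.8 × (1.02 − 0.18)^2.45 = 31.8 × 0.84^2.45 = 20.74 m³/s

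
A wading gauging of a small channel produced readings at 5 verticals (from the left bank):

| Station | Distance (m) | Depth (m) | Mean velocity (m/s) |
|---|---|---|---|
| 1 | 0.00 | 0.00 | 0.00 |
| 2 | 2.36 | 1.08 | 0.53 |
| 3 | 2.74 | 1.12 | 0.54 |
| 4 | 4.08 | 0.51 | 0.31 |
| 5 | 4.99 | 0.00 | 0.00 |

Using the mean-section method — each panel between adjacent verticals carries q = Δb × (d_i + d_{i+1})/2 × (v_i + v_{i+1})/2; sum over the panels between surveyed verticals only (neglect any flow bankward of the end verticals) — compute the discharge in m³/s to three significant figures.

1.06 m³/s

Panel 1-2: Δb = 2.36 m, d̄ = (0.00+1.08)/2 = 0.54, v̄ = (0.00+0.53)/2 = 0.265 → q = 2.36×0.54×0.265 = 0.3377 m³/s
Panel 2-3: Δb = 0.38 m, d̄ = (1.08+1.12)/2 = 1.1, v̄ = (0.53+0.54)/2 = 0.535 → q = 0.38×1.1×0.535 = 0.2236 m³/s
Panel 3-4: Δb = 1.34 m, d̄ = (1.12+0.51)/2 = 0.815, v̄ = (0.54+0.31)/2 = 0.425 → q = 1.34×0.815×0.425 = 0.4641 m³/s
Panel 4-5: Δb = 0.91 m, d̄ = (0.51+0.00)/2 = 0.255, v̄ = (0.31+0.00)/2 = 0.155 → q = 0.91×0.255×0.155 = 0.03597 m³/s
Q = Σ q = 1.061 m³/s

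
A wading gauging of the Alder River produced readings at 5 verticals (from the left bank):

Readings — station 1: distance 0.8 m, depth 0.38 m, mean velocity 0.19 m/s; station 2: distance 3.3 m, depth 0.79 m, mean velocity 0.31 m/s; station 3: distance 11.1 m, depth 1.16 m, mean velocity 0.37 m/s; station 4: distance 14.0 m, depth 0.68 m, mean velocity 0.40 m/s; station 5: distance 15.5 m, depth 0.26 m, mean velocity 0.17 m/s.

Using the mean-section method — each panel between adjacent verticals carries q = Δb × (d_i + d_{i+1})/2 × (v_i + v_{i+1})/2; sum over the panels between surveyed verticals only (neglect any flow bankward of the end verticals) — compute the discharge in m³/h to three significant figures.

15000 m³/h

Panel 1-2: Δb = 2.5 m, d̄ = (0.38+0.79)/2 = 0.585, v̄ = (0.19+0.31)/2 = 0.25 → q = 2.5×0.585×0.25 = 0.3656 m³/s
Panel 2-3: Δb = 7.8 m, d̄ = (0.79+1.16)/2 = 0.975, v̄ = (0.31+0.37)/2 = 0.34 → q = 7.8×0.975×0.34 = 2.586 m³/s
Panel 3-4: Δb = 2.9 m, d̄ = (1.16+0.68)/2 = 0.92, v̄ = (0.37+0.40)/2 = 0.385 → q = 2.9×0.92×0.385 = 1.027 m³/s
Panel 4-5: Δb = 1.5 m, d̄ = (0.68+0.26)/2 = 0.47, v̄ = (0.40+0.17)/2 = 0.285 → q = 1.5×0.47×0.285 = 0.2009 m³/s
Q = Σ q = 4.179 m³/s
= 4.179 × 3600 = 15050 m³/h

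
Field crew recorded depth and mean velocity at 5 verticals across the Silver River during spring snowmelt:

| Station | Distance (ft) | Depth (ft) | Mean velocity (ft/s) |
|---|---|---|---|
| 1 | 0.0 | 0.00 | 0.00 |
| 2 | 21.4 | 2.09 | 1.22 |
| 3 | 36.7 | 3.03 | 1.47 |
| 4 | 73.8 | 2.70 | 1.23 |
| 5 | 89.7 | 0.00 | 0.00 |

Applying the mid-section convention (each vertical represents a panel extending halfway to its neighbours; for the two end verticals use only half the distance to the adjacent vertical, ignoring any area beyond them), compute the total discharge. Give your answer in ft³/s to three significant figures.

251 ft³/s

w_2 = (36.7 − 0.0)/2 = 18.35 ft; q_2 = 1.22 × 2.09 × 18.35 = 46.79 ft³/s
w_3 = (73.8 − 21.4)/2 = 26.2 ft; q_3 = 1.47 × 3.03 × 26.2 = 116.7 ft³/s
w_4 = (89.7 − 36.7)/2 = 26.5 ft; q_4 = 1.23 × 2.70 × 26.5 = 88.01 ft³/s
Stations 1, 5 contribute zero (depth or velocity is 0).
Q = Σ qᵢ = 251.5 ft³/s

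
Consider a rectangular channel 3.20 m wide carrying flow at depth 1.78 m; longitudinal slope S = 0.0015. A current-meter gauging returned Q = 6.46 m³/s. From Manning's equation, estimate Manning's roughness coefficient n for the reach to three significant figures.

0.0305

A = b·y = 3.20 × 1.78 = 5.696 m²
P = b + 2y = 3.20 + 2×1.78 = 6.760 m
R = A/P = 5.696/6.760 = 0.8426 m
n = (1/Q)·A·R^(2/3)·S^(1/2) = (1/6.46) × 5.696 × 0.8921 × 0.03873 = 0.03046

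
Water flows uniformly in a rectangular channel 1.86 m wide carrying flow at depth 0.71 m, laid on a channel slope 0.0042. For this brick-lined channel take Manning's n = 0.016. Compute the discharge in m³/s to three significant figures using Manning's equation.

A = b·y = 1.86 × 0.71 = 1.321 m²
P = b + 2y = 1.86 + 2×0.71 = 3.280 m
R = A/P = 1.321/3.280 = 0.4026 m
Q = (1/n)·A·R^(2/3)·S^(1/2) = (1/0.016) × 1.321 × 0.4026^(2/3) × 0.0042^(1/2) = 2.917 m³/s

2.92 m³/s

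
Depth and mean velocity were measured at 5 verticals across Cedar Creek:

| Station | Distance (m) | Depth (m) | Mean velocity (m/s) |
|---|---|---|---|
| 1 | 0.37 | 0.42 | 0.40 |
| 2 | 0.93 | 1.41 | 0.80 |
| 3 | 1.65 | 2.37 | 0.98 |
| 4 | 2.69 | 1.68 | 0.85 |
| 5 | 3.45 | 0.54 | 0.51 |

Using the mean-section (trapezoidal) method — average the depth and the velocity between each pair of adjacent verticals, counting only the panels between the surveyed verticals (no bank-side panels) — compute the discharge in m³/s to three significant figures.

Panel 1-2: Δb = 0.56 m, d̄ = (0.42+1.41)/2 = 0.915, v̄ = (0.40+0.80)/2 = 0.6 → q = 0.56×0.915×0.6 = 0.3074 m³/s
Panel 2-3: Δb = 0.72 m, d̄ = (1.41+2.37)/2 = 1.89, v̄ = (0.80+0.98)/2 = 0.89 → q = 0.72×1.89×0.89 = 1.211 m³/s
Panel 3-4: Δb = 1.04 m, d̄ = (2.37+1.68)/2 = 2.025, v̄ = (0.98+0.85)/2 = 0.915 → q = 1.04×2.025×0.915 = 1.927 m³/s
Panel 4-5: Δb = 0.76 m, d̄ = (1.68+0.54)/2 = 1.11, v̄ = (0.85+0.51)/2 = 0.68 → q = 0.76×1.11×0.68 = 0.5736 m³/s
Q = Σ q = 4.019 m³/s

4.02 m³/s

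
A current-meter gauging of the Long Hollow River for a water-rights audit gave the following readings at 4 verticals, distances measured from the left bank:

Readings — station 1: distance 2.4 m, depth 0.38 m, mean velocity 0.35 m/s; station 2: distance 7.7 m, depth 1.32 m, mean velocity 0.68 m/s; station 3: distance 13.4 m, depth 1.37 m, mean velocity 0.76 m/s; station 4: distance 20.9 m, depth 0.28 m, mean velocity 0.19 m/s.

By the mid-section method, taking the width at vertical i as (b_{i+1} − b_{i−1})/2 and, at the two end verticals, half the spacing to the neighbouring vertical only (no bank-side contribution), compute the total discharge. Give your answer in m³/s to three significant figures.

12.4 m³/s

w_1 = (7.7 − 2.4)/2 = 2.65 m; q_1 = 0.35 × 0.38 × 2.65 = 0.3525 m³/s
w_2 = (13.4 − 2.4)/2 = 5.5 m; q_2 = 0.68 × 1.32 × 5.5 = 4.937 m³/s
w_3 = (20.9 − 7.7)/2 = 6.6 m; q_3 = 0.76 × 1.37 × 6.6 = 6.872 m³/s
w_4 = (20.9 − 13.4)/2 = 3.75 m; q_4 = 0.19 × 0.28 × 3.75 = 0.1995 m³/s
Q = Σ qᵢ = 12.36 m³/s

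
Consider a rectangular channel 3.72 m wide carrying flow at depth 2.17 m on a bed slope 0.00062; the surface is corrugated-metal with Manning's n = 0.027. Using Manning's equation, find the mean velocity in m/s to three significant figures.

A = b·y = 3.72 × 2.17 = 8.072 m²
P = b + 2y = 3.72 + 2×2.17 = 8.060 m
R = A/P = 8.072/8.060 = 1.002 m
Q = (1/n)·A·R^(2/3)·S^(1/2) = (1/0.027) × 8.072 × 1.002^(2/3) × 0.00062^(1/2) = 7.452 m³/s
V = Q/A = 7.452/8.072 = 0.9232 m/s

0.923 m/s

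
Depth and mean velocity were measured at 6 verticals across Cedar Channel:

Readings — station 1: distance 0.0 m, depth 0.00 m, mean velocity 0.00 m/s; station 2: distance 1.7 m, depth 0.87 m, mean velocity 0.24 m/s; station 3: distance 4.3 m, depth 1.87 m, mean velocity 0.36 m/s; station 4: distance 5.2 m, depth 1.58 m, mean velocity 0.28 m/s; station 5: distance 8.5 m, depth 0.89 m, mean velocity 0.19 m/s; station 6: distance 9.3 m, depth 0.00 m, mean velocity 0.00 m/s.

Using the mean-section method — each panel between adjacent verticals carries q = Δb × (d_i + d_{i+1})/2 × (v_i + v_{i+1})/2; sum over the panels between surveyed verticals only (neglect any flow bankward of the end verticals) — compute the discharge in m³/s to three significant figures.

Panel 1-2: Δb = 1.7 m, d̄ = (0.00+0.87)/2 = 0.435, v̄ = (0.00+0.24)/2 = 0.12 → q = 1.7×0.435×0.12 = 0.08874 m³/s
Panel 2-3: Δb = 2.6 m, d̄ = (0.87+1.87)/2 = 1.37, v̄ = (0.24+0.36)/2 = 0.3 → q = 2.6×1.37×0.3 = 1.069 m³/s
Panel 3-4: Δb = 0.9 m, d̄ = (1.87+1.58)/2 = 1.725, v̄ = (0.36+0.28)/2 = 0.32 → q = 0.9×1.725×0.32 = 0.4968 m³/s
Panel 4-5: Δb = 3.3 m, d̄ = (1.58+0.89)/2 = 1.235, v̄ = (0.28+0.19)/2 = 0.235 → q = 3.3×1.235×0.235 = 0.9577 m³/s
Panel 5-6: Δb = 0.8 m, d̄ = (0.89+0.00)/2 = 0.445, v̄ = (0.19+0.00)/2 = 0.095 → q = 0.8×0.445×0.095 = 0.03382 m³/s
Q = Σ q = 2.646 m³/s

2.65 m³/s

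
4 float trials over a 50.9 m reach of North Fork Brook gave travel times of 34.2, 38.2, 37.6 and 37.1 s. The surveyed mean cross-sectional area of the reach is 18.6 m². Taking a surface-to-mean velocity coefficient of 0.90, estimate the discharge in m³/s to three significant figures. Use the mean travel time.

23.2 m³/s

t̄ = (34.2 + 38.2 + 37.6 + 37.1) / 4 = 36.775 s
v_surface = L / t̄ = 50.9 / 36.775 = 1.384 m/s
v_mean = 0.90 × 1.384 = 1.246 m/s
Q = A × v_mean = 18.6 × 1.246 = 23.17 m³/s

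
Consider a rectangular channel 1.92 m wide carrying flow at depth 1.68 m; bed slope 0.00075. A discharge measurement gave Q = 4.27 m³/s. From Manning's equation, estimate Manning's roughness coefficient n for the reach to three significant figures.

0.0149

A = b·y = 1.92 × 1.68 = 3.226 m²
P = b + 2y = 1.92 + 2×1.68 = 5.280 m
R = A/P = 3.226/5.280 = 0.6109 m
n = (1/Q)·A·R^(2/3)·S^(1/2) = (1/4.27) × 3.226 × 0.7200 × 0.02739 = 0.01489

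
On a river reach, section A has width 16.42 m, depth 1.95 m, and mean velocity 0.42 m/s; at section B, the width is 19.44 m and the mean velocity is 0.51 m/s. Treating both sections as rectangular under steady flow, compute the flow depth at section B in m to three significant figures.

Q = A₁V₁ = (16.42×1.95) × 0.42 = 13.45 m³/s
d₂ = Q/(b₂ V₂) = 13.45/(19.44×0.51) = 1.356 m

1.36 m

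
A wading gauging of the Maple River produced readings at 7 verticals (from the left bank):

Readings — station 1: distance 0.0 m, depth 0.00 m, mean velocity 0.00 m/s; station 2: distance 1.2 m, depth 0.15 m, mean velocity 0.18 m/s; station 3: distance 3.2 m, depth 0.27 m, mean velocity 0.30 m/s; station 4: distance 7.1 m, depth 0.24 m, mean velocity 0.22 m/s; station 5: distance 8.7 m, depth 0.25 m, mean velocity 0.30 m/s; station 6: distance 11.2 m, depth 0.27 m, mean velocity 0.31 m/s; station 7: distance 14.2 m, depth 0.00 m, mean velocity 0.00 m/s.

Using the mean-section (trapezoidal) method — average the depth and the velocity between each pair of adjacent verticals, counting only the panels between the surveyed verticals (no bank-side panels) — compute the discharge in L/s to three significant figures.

730 L/s

Panel 1-2: Δb = 1.2 m, d̄ = (0.00+0.15)/2 = 0.075, v̄ = (0.00+0.18)/2 = 0.09 → q = 1.2×0.075×0.09 = 0.008100 m³/s
Panel 2-3: Δb = 2 m, d̄ = (0.15+0.27)/2 = 0.21, v̄ = (0.18+0.30)/2 = 0.24 → q = 2×0.21×0.24 = 0.1008 m³/s
Panel 3-4: Δb = 3.9 m, d̄ = (0.27+0.24)/2 = 0.255, v̄ = (0.30+0.22)/2 = 0.26 → q = 3.9×0.255×0.26 = 0.2586 m³/s
Panel 4-5: Δb = 1.6 m, d̄ = (0.24+0.25)/2 = 0.245, v̄ = (0.22+0.30)/2 = 0.26 → q = 1.6×0.245×0.26 = 0.1019 m³/s
Panel 5-6: Δb = 2.5 m, d̄ = (0.25+0.27)/2 = 0.26, v̄ = (0.30+0.31)/2 = 0.305 → q = 2.5×0.26×0.305 = 0.1983 m³/s
Panel 6-7: Δb = 3 m, d̄ = (0.27+0.00)/2 = 0.135, v̄ = (0.31+0.00)/2 = 0.155 → q = 3×0.135×0.155 = 0.06278 m³/s
Q = Σ q = 0.7304 m³/s
= 0.7304 × 1000 = 730.4 L/s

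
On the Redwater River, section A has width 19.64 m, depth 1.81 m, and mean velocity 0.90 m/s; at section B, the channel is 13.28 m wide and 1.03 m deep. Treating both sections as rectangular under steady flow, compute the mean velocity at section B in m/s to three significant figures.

Q = A₁V₁ = (19.64×1.81) × 0.90 = 31.99 m³/s
A₂ = 13.28 × 1.03 = 13.68 m²
V₂ = Q/A₂ = 31.99/13.68 = 2.339 m/s

2.34 m/s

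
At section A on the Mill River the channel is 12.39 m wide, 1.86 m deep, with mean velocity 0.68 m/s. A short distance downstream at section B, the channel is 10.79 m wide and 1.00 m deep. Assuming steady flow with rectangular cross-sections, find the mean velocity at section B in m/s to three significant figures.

1.45 m/s

Q = A₁V₁ = (12.39×1.86) × 0.68 = 15.67 m³/s
A₂ = 10.79 × 1.00 = 10.79 m²
V₂ = Q/A₂ = 15.67/10.79 = 1.452 m/s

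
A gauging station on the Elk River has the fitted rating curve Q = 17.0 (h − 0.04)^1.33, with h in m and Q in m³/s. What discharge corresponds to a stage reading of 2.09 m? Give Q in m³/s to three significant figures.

44.2 m³/s

Q = 17.0 × (2.09 − 0.04)^1.33 = 17.0 × 2.05^1.33 = 44.17 m³/s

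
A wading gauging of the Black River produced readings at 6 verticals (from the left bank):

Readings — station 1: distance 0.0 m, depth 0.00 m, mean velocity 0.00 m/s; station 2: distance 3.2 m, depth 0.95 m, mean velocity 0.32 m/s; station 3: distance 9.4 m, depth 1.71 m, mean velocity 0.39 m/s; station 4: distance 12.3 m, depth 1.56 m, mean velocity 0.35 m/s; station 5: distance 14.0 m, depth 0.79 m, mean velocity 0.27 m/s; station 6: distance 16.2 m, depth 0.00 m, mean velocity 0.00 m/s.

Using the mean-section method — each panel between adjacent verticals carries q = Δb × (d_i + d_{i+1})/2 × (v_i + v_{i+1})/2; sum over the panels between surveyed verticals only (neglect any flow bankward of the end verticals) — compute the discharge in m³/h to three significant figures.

Panel 1-2: Δb = 3.2 m, d̄ = (0.00+0.95)/2 = 0.475, v̄ = (0.00+0.32)/2 = 0.16 → q = 3.2×0.475×0.16 = 0.2432 m³/s
Panel 2-3: Δb = 6.2 m, d̄ = (0.95+1.71)/2 = 1.33, v̄ = (0.32+0.39)/2 = 0.355 → q = 6.2×1.33×0.355 = 2.927 m³/s
Panel 3-4: Δb = 2.9 m, d̄ = (1.71+1.56)/2 = 1.635, v̄ = (0.39+0.35)/2 = 0.37 → q = 2.9×1.635×0.37 = 1.754 m³/s
Panel 4-5: Δb = 1.7 m, d̄ = (1.56+0.79)/2 = 1.175, v̄ = (0.35+0.27)/2 = 0.31 → q = 1.7×1.175×0.31 = 0.6192 m³/s
Panel 5-6: Δb = 2.2 m, d̄ = (0.79+0.00)/2 = 0.395, v̄ = (0.27+0.00)/2 = 0.135 → q = 2.2×0.395×0.135 = 0.1173 m³/s
Q = Σ q = 5.661 m³/s
= 5.661 × 3600 = 20380 m³/h

20400 m³/h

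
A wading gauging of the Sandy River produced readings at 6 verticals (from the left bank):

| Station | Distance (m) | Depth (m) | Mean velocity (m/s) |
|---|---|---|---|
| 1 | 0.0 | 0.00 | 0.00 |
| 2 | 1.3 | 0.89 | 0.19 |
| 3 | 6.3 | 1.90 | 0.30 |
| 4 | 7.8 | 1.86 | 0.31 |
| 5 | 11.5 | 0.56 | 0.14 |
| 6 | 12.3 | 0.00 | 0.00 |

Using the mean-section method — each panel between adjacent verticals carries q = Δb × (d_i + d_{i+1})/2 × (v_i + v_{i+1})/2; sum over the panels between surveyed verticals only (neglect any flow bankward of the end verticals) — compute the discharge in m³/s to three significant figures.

Panel 1-2: Δb = 1.3 m, d̄ = (0.00+0.89)/2 = 0.445, v̄ = (0.00+0.19)/2 = 0.095 → q = 1.3×0.445×0.095 = 0.05496 m³/s
Panel 2-3: Δb = 5 m, d̄ = (0.89+1.90)/2 = 1.395, v̄ = (0.19+0.30)/2 = 0.245 → q = 5×1.395×0.245 = 1.709 m³/s
Panel 3-4: Δb = 1.5 m, d̄ = (1.90+1.86)/2 = 1.88, v̄ = (0.30+0.31)/2 = 0.305 → q = 1.5×1.88×0.305 = 0.8601 m³/s
Panel 4-5: Δb = 3.7 m, d̄ = (1.86+0.56)/2 = 1.21, v̄ = (0.31+0.14)/2 = 0.225 → q = 3.7×1.21×0.225 = 1.007 m³/s
Panel 5-6: Δb = 0.8 m, d̄ = (0.56+0.00)/2 = 0.28, v̄ = (0.14+0.00)/2 = 0.07 → q = 0.8×0.28×0.07 = 0.01568 m³/s
Q = Σ q = 3.647 m³/s

3.65 m³/s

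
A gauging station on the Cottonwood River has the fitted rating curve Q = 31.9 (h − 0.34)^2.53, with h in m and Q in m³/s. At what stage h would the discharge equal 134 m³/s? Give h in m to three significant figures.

h − h₀ = (Q/C)^(1/b) = (134/31.9)^(1/2.53) = 1.763 m
h = 0.34 + 1.763 = 2.103 m

2.10 m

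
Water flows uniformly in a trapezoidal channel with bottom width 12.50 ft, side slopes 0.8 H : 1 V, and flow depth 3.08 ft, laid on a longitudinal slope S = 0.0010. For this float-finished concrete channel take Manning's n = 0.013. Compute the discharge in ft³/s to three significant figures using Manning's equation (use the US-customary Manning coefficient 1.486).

A = (b + z·y)·y = (12.50 + 0.8×3.08)×3.08 = 46.09 ft²
P = b + 2y√(1+z²) = 12.50 + 2×3.08×√(1+0.8²) = 20.39 ft
R = A/P = 46.09/20.39 = 2.261 ft
Q = (1.486/n)·A·R^(2/3)·S^(1/2) = (1.486/0.013) × 46.09 × 2.261^(2/3) × 0.0010^(1/2) = 287.0 ft³/s

287 ft³/s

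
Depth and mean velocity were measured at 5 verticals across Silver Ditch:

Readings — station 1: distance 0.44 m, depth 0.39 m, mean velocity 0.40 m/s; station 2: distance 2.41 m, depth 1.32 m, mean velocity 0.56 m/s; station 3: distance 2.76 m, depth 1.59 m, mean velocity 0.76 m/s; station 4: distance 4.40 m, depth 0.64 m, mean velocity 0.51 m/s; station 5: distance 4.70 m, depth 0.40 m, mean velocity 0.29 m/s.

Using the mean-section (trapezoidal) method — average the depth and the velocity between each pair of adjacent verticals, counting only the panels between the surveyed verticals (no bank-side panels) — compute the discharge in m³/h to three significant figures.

Panel 1-2: Δb = 1.97 m, d̄ = (0.39+1.32)/2 = 0.855, v̄ = (0.40+0.56)/2 = 0.48 → q = 1.97×0.855×0.48 = 0.8085 m³/s
Panel 2-3: Δb = 0.35 m, d̄ = (1.32+1.59)/2 = 1.455, v̄ = (0.56+0.76)/2 = 0.66 → q = 0.35×1.455×0.66 = 0.3361 m³/s
Panel 3-4: Δb = 1.64 m, d̄ = (1.59+0.64)/2 = 1.115, v̄ = (0.76+0.51)/2 = 0.635 → q = 1.64×1.115×0.635 = 1.161 m³/s
Panel 4-5: Δb = 0.3 m, d̄ = (0.64+0.40)/2 = 0.52, v̄ = (0.51+0.29)/2 = 0.4 → q = 0.3×0.52×0.4 = 0.06240 m³/s
Q = Σ q = 2.368 m³/s
= 2.368 × 3600 = 8525 m³/h

8530 m³/h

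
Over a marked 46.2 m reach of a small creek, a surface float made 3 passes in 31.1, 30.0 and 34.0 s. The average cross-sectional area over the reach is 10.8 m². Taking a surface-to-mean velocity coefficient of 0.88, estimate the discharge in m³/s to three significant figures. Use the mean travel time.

t̄ = (31.1 + 30.0 + 34.0) / 3 = 31.7 s
v_surface = L / t̄ = 46.2 / 31.7 = 1.457 m/s
v_mean = 0.88 × 1.457 = 1.283 m/s
Q = A × v_mean = 10.8 × 1.283 = 13.85 m³/s

13.9 m³/s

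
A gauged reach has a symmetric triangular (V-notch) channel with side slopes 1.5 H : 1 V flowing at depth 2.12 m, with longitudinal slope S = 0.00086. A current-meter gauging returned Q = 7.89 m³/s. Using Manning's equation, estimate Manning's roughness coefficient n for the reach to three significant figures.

A = z·y² = 1.5×2.12² = 6.742 m²
P = 2y√(1+z²) = 2×2.12×√(1+1.5²) = 7.644 m
R = A/P = 6.742/7.644 = 0.8820 m
n = (1/Q)·A·R^(2/3)·S^(1/2) = (1/7.89) × 6.742 × 0.9197 × 0.02933 = 0.02304

0.0230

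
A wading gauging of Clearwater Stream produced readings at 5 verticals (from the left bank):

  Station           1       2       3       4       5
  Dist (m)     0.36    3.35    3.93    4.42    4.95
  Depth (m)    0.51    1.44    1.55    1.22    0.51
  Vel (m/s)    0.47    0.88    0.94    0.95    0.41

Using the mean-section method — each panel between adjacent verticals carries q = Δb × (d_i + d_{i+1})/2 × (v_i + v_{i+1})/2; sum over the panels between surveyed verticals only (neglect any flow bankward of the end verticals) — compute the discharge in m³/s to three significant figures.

3.71 m³/s

Panel 1-2: Δb = 2.99 m, d̄ = (0.51+1.44)/2 = 0.975, v̄ = (0.47+0.88)/2 = 0.675 → q = 2.99×0.975×0.675 = 1.968 m³/s
Panel 2-3: Δb = 0.58 m, d̄ = (1.44+1.55)/2 = 1.495, v̄ = (0.88+0.94)/2 = 0.91 → q = 0.58×1.495×0.91 = 0.7891 m³/s
Panel 3-4: Δb = 0.49 m, d̄ = (1.55+1.22)/2 = 1.385, v̄ = (0.94+0.95)/2 = 0.945 → q = 0.49×1.385×0.945 = 0.6413 m³/s
Panel 4-5: Δb = 0.53 m, d̄ = (1.22+0.51)/2 = 0.865, v̄ = (0.95+0.41)/2 = 0.68 → q = 0.53×0.865×0.68 = 0.3117 m³/s
Q = Σ q = 3.710 m³/s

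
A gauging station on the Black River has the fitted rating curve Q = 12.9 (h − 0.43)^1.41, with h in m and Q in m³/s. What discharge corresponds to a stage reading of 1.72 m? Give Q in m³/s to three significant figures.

Q = 12.9 × (1.72 − 0.43)^1.41 = 12.9 × 1.29^1.41 = 18.47 m³/s

18.5 m³/s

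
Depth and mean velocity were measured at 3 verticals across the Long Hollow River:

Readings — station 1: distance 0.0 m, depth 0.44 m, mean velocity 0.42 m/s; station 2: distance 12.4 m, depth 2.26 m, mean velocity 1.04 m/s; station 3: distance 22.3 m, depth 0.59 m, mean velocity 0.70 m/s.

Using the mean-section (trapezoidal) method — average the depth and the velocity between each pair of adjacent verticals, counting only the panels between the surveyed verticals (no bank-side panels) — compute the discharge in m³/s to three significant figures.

24.5 m³/s

Panel 1-2: Δb = 12.4 m, d̄ = (0.44+2.26)/2 = 1.35, v̄ = (0.42+1.04)/2 = 0.73 → q = 12.4×1.35×0.73 = 12.22 m³/s
Panel 2-3: Δb = 9.9 m, d̄ = (2.26+0.59)/2 = 1.425, v̄ = (1.04+0.70)/2 = 0.87 → q = 9.9×1.425×0.87 = 12.27 m³/s
Q = Σ q = 24.49 m³/s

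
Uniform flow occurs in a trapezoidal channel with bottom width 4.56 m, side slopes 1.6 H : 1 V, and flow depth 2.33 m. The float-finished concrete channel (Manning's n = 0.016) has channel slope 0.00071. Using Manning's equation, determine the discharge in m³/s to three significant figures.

41.1 m³/s

A = (b + z·y)·y = (4.56 + 1.6×2.33)×2.33 = 19.31 m²
P = b + 2y√(1+z²) = 4.56 + 2×2.33×√(1+1.6²) = 13.35 m
R = A/P = 19.31/13.35 = 1.446 m
Q = (1/n)·A·R^(2/3)·S^(1/2) = (1/0.016) × 19.31 × 1.446^(2/3) × 0.00071^(1/2) = 41.13 m³/s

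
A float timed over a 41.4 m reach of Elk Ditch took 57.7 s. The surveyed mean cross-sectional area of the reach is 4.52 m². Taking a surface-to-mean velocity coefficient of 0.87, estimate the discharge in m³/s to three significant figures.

v_surface = L / t̄ = 41.4 / 57.7 = 0.7175 m/s
v_mean = 0.87 × 0.7175 = 0.6242 m/s
Q = A × v_mean = 4.52 × 0.6242 = 2.822 m³/s

2.82 m³/s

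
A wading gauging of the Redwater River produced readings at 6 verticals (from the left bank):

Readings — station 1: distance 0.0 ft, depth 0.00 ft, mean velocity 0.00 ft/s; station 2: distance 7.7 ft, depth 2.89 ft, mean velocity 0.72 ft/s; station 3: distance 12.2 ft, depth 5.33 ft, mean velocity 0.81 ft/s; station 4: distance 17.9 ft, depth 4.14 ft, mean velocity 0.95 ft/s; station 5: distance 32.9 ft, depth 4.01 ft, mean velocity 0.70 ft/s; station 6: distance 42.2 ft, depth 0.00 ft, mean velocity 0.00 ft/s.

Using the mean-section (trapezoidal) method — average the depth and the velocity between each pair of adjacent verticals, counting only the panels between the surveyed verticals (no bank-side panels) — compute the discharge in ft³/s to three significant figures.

Panel 1-2: Δb = 7.7 ft, d̄ = (0.00+2.89)/2 = 1.445, v̄ = (0.00+0.72)/2 = 0.36 → q = 7.7×1.445×0.36 = 4.006 ft³/s
Panel 2-3: Δb = 4.5 ft, d̄ = (2.89+5.33)/2 = 4.11, v̄ = (0.72+0.81)/2 = 0.765 → q = 4.5×4.11×0.765 = 14.15 ft³/s
Panel 3-4: Δb = 5.7 ft, d̄ = (5.33+4.14)/2 = 4.735, v̄ = (0.81+0.95)/2 = 0.88 → q = 5.7×4.735×0.88 = 23.75 ft³/s
Panel 4-5: Δb = 15 ft, d̄ = (4.14+4.01)/2 = 4.075, v̄ = (0.95+0.70)/2 = 0.825 → q = 15×4.075×0.825 = 50.43 ft³/s
Panel 5-6: Δb = 9.3 ft, d̄ = (4.01+0.00)/2 = 2.005, v̄ = (0.70+0.00)/2 = 0.35 → q = 9.3×2.005×0.35 = 6.526 ft³/s
Q = Σ q = 98.86 ft³/s

98.9 ft³/s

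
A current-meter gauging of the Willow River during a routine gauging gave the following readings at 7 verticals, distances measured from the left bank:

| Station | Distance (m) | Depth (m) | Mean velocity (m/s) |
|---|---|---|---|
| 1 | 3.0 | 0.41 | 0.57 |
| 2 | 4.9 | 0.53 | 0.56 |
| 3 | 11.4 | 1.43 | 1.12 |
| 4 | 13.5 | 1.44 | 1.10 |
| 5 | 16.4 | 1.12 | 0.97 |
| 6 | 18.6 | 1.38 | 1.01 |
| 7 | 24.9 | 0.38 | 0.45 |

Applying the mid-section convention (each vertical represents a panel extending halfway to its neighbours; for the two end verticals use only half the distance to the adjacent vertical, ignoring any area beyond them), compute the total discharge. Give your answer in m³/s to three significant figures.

21.5 m³/s

w_1 = (4.9 − 3.0)/2 = 0.95 m; q_1 = 0.57 × 0.41 × 0.95 = 0.2220 m³/s
w_2 = (11.4 − 3.0)/2 = 4.2 m; q_2 = 0.56 × 0.53 × 4.2 = 1.247 m³/s
w_3 = (13.5 − 4.9)/2 = 4.3 m; q_3 = 1.12 × 1.43 × 4.3 = 6.887 m³/s
w_4 = (16.4 − 11.4)/2 = 2.5 m; q_4 = 1.10 × 1.44 × 2.5 = 3.960 m³/s
w_5 = (18.6 − 13.5)/2 = 2.55 m; q_5 = 0.97 × 1.12 × 2.55 = 2.770 m³/s
w_6 = (24.9 − 16.4)/2 = 4.25 m; q_6 = 1.01 × 1.38 × 4.25 = 5.924 m³/s
w_7 = (24.9 − 18.6)/2 = 3.15 m; q_7 = 0.45 × 0.38 × 3.15 = 0.5387 m³/s
Q = Σ qᵢ = 21.55 m³/s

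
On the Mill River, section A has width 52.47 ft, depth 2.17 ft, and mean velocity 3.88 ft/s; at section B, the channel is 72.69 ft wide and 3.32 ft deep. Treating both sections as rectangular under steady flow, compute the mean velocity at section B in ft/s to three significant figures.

1.83 ft/s

Q = A₁V₁ = (52.47×2.17) × 3.88 = 441.8 ft³/s
A₂ = 72.69 × 3.32 = 241.3 ft²
V₂ = Q/A₂ = 441.8/241.3 = 1.831 ft/s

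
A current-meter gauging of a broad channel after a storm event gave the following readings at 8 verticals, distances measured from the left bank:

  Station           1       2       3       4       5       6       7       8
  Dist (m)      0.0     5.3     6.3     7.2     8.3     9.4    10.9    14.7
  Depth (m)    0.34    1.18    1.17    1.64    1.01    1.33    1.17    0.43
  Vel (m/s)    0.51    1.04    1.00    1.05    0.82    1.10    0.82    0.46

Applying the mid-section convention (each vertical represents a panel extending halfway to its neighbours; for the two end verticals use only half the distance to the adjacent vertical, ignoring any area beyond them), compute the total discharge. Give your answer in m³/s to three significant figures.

w_1 = (5.3 − 0.0)/2 = 2.65 m; q_1 = 0.51 × 0.34 × 2.65 = 0.4595 m³/s
w_2 = (6.3 − 0.0)/2 = 3.15 m; q_2 = 1.04 × 1.18 × 3.15 = 3.866 m³/s
w_3 = (7.2 − 5.3)/2 = 0.95 m; q_3 = 1.00 × 1.17 × 0.95 = 1.112 m³/s
w_4 = (8.3 − 6.3)/2 = 1 m; q_4 = 1.05 × 1.64 × 1 = 1.722 m³/s
w_5 = (9.4 − 7.2)/2 = 1.1 m; q_5 = 0.82 × 1.01 × 1.1 = 0.9110 m³/s
w_6 = (10.9 − 8.3)/2 = 1.3 m; q_6 = 1.10 × 1.33 × 1.3 = 1.902 m³/s
w_7 = (14.7 − 9.4)/2 = 2.65 m; q_7 = 0.82 × 1.17 × 2.65 = 2.542 m³/s
w_8 = (14.7 − 10.9)/2 = 1.9 m; q_8 = 0.46 × 0.43 × 1.9 = 0.3758 m³/s
Q = Σ qᵢ = 12.89 m³/s

12.9 m³/s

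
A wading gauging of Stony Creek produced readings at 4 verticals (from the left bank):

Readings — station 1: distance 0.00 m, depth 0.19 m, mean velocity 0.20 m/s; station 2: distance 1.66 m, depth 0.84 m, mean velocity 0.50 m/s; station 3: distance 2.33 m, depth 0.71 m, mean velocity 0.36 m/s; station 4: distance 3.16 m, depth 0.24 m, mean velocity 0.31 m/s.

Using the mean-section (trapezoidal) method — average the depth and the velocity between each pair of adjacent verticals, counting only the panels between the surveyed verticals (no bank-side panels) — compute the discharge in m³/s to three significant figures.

Panel 1-2: Δb = 1.66 m, d̄ = (0.19+0.84)/2 = 0.515, v̄ = (0.20+0.50)/2 = 0.35 → q = 1.66×0.515×0.35 = 0.2992 m³/s
Panel 2-3: Δb = 0.67 m, d̄ = (0.84+0.71)/2 = 0.775, v̄ = (0.50+0.36)/2 = 0.43 → q = 0.67×0.775×0.43 = 0.2233 m³/s
Panel 3-4: Δb = 0.83 m, d̄ = (0.71+0.24)/2 = 0.475, v̄ = (0.36+0.31)/2 = 0.335 → q = 0.83×0.475×0.335 = 0.1321 m³/s
Q = Σ q = 0.6546 m³/s

0.655 m³/s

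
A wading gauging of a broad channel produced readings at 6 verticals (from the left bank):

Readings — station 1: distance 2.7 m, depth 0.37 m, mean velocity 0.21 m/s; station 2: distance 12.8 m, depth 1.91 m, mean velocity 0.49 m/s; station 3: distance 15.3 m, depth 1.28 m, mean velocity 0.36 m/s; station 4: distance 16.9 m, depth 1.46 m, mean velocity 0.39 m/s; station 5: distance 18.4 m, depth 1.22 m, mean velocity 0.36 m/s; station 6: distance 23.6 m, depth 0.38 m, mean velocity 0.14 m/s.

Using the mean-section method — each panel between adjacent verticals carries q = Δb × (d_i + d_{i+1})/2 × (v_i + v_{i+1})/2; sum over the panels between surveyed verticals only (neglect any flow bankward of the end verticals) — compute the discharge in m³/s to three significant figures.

8.34 m³/s

Panel 1-2: Δb = 10.1 m, d̄ = (0.37+1.91)/2 = 1.14, v̄ = (0.21+0.49)/2 = 0.35 → q = 10.1×1.14×0.35 = 4.030 m³/s
Panel 2-3: Δb = 2.5 m, d̄ = (1.91+1.28)/2 = 1.595, v̄ = (0.49+0.36)/2 = 0.425 → q = 2.5×1.595×0.425 = 1.695 m³/s
Panel 3-4: Δb = 1.6 m, d̄ = (1.28+1.46)/2 = 1.37, v̄ = (0.36+0.39)/2 = 0.375 → q = 1.6×1.37×0.375 = 0.8220 m³/s
Panel 4-5: Δb = 1.5 m, d̄ = (1.46+1.22)/2 = 1.34, v̄ = (0.39+0.36)/2 = 0.375 → q = 1.5×1.34×0.375 = 0.7538 m³/s
Panel 5-6: Δb = 5.2 m, d̄ = (1.22+0.38)/2 = 0.8, v̄ = (0.36+0.14)/2 = 0.25 → q = 5.2×0.8×0.25 = 1.040 m³/s
Q = Σ q = 8.340 m³/s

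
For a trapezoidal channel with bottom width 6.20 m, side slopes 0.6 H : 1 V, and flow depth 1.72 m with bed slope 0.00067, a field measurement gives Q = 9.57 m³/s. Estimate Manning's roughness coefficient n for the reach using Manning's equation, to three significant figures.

A = (b + z·y)·y = (6.20 + 0.6×1.72)×1.72 = 12.44 m²
P = b + 2y√(1+z²) = 6.20 + 2×1.72×√(1+0.6²) = 10.21 m
R = A/P = 12.44/10.21 = 1.218 m
n = (1/Q)·A·R^(2/3)·S^(1/2) = (1/9.57) × 12.44 × 1.141 × 0.02588 = 0.03837

0.0384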